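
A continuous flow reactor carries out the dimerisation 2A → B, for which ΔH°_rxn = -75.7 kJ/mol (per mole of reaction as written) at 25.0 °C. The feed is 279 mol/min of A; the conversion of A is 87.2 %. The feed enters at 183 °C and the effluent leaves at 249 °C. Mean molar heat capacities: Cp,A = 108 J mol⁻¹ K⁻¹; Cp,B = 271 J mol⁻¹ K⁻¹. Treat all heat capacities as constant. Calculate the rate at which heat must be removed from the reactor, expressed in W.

Q_out = 95400 W

Extent of reaction ξ = 0.872 × 279 / 2 = 121.64 mol/min
Reaction term: ξ·ΔH°_rxn = 121.64 × -75.7 = -9208.5 kJ/min
Sensible, feed 183→25 °C: -4760.9 kJ/min
Outlet flows (mol/min): A 35.712, B 121.64
Sensible, products 25→249 °C: 8248.2 kJ/min
Q = ΔH = -5721.1 kJ/min = -95.351 kW
Heat removed = 95351 W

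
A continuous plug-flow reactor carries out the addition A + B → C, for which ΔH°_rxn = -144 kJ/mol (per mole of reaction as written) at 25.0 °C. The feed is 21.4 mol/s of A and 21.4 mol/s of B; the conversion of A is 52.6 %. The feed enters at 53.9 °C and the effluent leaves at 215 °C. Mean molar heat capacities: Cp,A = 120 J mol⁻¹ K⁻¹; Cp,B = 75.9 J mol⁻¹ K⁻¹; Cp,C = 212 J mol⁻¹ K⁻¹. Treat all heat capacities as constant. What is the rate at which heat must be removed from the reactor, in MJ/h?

Q_out = 3280 MJ/h

Extent of reaction ξ = 0.526 × 21.4 = 11.256 mol/s
Reaction term: ξ·ΔH°_rxn = 11.256 × -144 = -1620.9 kJ/s
Sensible, feed 53.9→25 °C: -121.16 kJ/s
Outlet flows (mol/s): A 10.144, B 10.144, C 11.256
Sensible, products 25→215 °C: 830.96 kJ/s
Q = ΔH = -911.12 kJ/s = -911.12 kW
Heat removed = 3280 MJ/h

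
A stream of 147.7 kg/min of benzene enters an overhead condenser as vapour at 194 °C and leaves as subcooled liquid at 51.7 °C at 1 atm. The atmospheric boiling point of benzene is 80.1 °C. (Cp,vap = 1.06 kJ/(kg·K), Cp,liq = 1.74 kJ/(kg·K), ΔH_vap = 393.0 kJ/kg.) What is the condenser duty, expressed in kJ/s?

Q_c = 1390 kJ/s

vapour 194→80.1 °C: -120.73 kJ/kg
condensation at 80.1 °C: -393 kJ/kg
liquid 80.1→51.7 °C: -49.416 kJ/kg
Δh = -120.73 + -393 + -49.416 = -563.15 kJ/kg
Q = ṁ·Δh = 147.7 kg/min × -563.15 kJ/kg = -83177 kJ/min
|Q| = 1386.3 kW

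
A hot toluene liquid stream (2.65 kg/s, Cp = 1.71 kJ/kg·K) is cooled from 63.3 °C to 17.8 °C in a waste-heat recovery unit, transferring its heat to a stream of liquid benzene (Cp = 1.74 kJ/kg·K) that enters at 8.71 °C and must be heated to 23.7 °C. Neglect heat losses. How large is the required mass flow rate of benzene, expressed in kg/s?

ṁ_c = 7.91 kg/s

Heat released by hot stream: Q = 2.65 × 1.71 × (63.3 − 17.8) = 206.18 kJ/s
Energy balance on cold side (adiabatic exchanger): Q = ṁ_c·Cp_c·(T_c,out − T_c,in)
ṁ_c = 206.18 / [1.74 × (23.7 − 8.71)] = 7.905 kg/s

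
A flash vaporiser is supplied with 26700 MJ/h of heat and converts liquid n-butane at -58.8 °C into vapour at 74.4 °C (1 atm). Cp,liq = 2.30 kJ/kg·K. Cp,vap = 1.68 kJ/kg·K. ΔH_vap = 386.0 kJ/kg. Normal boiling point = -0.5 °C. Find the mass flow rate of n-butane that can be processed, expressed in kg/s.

Δh = 2.30×(-0.5−-58.8) + 386.0 + 1.68×(74.4−-0.5) = 645.92 kJ/kg
Q = 26700 MJ/h = 7416.7 kJ/s = 7416.7 kJ/s
ṁ = Q/Δh = 7416.7 / 645.92 = 11.482 kg/s

ṁ = 11.5 kg/s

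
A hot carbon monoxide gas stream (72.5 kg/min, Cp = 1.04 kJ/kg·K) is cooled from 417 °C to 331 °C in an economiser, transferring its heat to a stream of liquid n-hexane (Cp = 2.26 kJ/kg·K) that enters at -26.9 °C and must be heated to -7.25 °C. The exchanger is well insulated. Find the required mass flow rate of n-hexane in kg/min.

ṁ_c = 146 kg/min

Heat released by hot stream: Q = 72.5 × 1.04 × (417 − 331) = 6484.4 kJ/min
Energy balance on cold side (adiabatic exchanger): Q = ṁ_c·Cp_c·(T_c,out − T_c,in)
ṁ_c = 6484.4 / [2.26 × (-7.25 − -26.9)] = 146.02 kg/min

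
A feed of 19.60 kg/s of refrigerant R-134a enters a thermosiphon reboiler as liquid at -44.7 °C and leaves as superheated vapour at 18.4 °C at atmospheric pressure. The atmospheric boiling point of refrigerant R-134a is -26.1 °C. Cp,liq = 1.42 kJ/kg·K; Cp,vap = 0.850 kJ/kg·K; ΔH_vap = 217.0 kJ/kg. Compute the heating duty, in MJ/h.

Q = 19800 MJ/h

liquid -44.7→-26.1 °C: 26.412 kJ/kg
vaporisation at -26.1 °C: 217 kJ/kg
vapour -26.1→18.4 °C: 37.825 kJ/kg
Δh = 26.412 + 217 + 37.825 = 281.24 kJ/kg
Q = ṁ·Δh = 19.60 kg/s × 281.24 kJ/kg = 5512.2 kJ/s
|Q| = 5512.2 kW = 19844 MJ/h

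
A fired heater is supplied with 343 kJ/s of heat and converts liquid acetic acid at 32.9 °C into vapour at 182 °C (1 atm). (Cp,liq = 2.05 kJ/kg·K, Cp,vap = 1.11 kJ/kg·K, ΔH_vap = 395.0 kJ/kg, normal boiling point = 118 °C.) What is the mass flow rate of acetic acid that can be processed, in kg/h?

Δh = 2.05×(118−32.9) + 395.0 + 1.11×(182−118) = 640.49 kJ/kg
Q = 343 kJ/s = 343 kJ/s = 1.2348e+06 kJ/h
ṁ = Q/Δh = 1.2348e+06 / 640.49 = 1927.9 kg/h

ṁ = 1930 kg/h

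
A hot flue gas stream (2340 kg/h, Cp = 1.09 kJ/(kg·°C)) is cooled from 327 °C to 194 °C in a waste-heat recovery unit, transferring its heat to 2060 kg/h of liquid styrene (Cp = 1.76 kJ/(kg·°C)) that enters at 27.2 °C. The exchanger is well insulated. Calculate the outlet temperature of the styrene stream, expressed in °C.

Heat released by hot stream: Q = 2340 × 1.09 × (327 − 194) = 339230 kJ/h
Energy balance on cold side (adiabatic exchanger): Q = ṁ_c·Cp_c·(T_c,out − T_c,in)
T_c,out = 27.2 + 339230/(2060 × 1.76) = 120.77 °C

T_c,out = 121 °C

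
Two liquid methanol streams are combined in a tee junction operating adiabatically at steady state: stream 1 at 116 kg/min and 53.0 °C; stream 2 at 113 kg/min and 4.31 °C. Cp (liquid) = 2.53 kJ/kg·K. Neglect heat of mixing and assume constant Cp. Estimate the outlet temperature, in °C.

T_out = 29.0 °C

Energy balance with Q = 0: Σ ṁᵢCp,ᵢ(T_out − Tᵢ) = 0
Σ ṁᵢCp,ᵢTᵢ = 116×2.53×53.0 + 113×2.53×4.31 = 16787
Σ ṁᵢCp,ᵢ = 116×2.53 + 113×2.53 = 579.37
T_out = 16787 / 579.37 = 28.974 °C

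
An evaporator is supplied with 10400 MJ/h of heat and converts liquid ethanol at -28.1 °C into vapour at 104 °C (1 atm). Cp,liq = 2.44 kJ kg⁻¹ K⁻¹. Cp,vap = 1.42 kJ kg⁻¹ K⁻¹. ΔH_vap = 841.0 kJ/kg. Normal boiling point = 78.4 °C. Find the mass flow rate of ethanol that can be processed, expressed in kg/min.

ṁ = 152 kg/min

Δh = 2.44×(78.4−-28.1) + 841.0 + 1.42×(104−78.4) = 1137.2 kJ/kg
Q = 10400 MJ/h = 2888.9 kJ/s = 173330 kJ/min
ṁ = Q/Δh = 173330 / 1137.2 = 152.42 kg/min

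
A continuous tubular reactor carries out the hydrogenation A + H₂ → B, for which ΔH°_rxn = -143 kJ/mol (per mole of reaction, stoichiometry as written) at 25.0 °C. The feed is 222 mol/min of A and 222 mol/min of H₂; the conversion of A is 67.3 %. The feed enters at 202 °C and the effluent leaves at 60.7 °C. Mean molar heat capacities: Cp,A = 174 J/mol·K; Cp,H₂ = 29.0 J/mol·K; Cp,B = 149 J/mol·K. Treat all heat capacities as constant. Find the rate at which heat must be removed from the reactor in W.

Q_out = 467000 W

Extent of reaction ξ = 0.673 × 222 = 149.41 mol/min
Reaction term: ξ·ΔH°_rxn = 149.41 × -143 = -21365 kJ/min
Sensible, feed 202→25 °C: -7976.7 kJ/min
Outlet flows (mol/min): A 72.594, H₂ 72.594, B 149.41
Sensible, products 25→60.7 °C: 1320.8 kJ/min
Q = ΔH = -28021 kJ/min = -467.02 kW
Heat removed = 467020 W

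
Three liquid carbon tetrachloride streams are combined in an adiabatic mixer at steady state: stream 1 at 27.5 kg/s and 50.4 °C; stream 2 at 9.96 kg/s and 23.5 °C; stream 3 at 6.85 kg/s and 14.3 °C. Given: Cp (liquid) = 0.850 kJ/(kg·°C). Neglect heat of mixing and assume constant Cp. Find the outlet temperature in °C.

T_out = 38.8 °C

Adiabatic, steady state ⇒ Σ ṁᵢCp,ᵢ(T_out − Tᵢ) = 0
T_out = Σ ṁᵢCp,ᵢTᵢ / Σ ṁᵢCp,ᵢ
      = 1460.3 / 37.663 = 38.773 °C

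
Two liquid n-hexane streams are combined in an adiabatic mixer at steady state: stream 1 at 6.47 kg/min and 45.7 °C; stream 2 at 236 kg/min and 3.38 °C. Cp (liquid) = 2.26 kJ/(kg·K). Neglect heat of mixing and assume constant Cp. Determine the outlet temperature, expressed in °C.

Energy balance with Q = 0: Σ ṁᵢCp,ᵢ(T_out − Tᵢ) = 0
Σ ṁᵢCp,ᵢTᵢ = 6.47×2.26×45.7 + 236×2.26×3.38 = 2471
Σ ṁᵢCp,ᵢ = 6.47×2.26 + 236×2.26 = 547.98
T_out = 2471 / 547.98 = 4.5093 °C

T_out = 4.51 °C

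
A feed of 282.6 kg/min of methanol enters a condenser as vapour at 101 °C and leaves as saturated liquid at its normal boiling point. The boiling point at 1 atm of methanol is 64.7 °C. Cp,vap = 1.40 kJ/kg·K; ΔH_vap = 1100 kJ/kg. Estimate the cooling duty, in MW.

Q_c = 5.42 MW

vapour 101→64.7 °C: -50.82 kJ/kg
condensation at 64.7 °C: -1100 kJ/kg
Δh = -50.82 + -1100 = -1150.8 kJ/kg
Q = ṁ·Δh = 282.6 kg/min × -1150.8 kJ/kg = -325220 kJ/min
|Q| = 5420.4 kW = 5.4204 MW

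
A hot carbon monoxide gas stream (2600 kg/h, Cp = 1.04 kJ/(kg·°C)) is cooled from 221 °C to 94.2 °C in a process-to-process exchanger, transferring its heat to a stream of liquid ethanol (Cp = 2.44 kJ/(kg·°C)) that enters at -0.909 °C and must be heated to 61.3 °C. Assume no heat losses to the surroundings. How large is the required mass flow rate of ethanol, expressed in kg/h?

Heat released by hot stream: Q = 2600 × 1.04 × (221 − 94.2) = 342870 kJ/h
Energy balance on cold side (adiabatic exchanger): Q = ṁ_c·Cp_c·(T_c,out − T_c,in)
ṁ_c = 342870 / [2.44 × (61.3 − -0.909)] = 2258.8 kg/h

ṁ_c = 2260 kg/h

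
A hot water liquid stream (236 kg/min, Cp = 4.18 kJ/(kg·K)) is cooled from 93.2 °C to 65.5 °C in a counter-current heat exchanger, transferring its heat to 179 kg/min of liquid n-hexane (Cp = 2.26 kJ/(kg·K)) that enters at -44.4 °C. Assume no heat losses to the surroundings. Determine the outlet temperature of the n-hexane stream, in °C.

T_c,out = 23.1 °C

Heat released by hot stream: Q = 236 × 4.18 × (93.2 − 65.5) = 27325 kJ/min
Energy balance on cold side (adiabatic exchanger): Q = ṁ_c·Cp_c·(T_c,out − T_c,in)
T_c,out = -44.4 + 27325/(179 × 2.26) = 23.147 °C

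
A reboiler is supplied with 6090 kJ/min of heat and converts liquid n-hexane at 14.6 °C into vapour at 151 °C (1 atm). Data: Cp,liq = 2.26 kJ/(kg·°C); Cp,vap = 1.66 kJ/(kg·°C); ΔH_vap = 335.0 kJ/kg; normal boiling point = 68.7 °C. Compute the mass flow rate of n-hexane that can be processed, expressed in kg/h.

ṁ = 615 kg/h

Δh = 2.26×(68.7−14.6) + 335.0 + 1.66×(151−68.7) = 593.88 kJ/kg
Q = 6090 kJ/min = 101.5 kJ/s = 365400 kJ/h
ṁ = Q/Δh = 365400 / 593.88 = 615.27 kg/h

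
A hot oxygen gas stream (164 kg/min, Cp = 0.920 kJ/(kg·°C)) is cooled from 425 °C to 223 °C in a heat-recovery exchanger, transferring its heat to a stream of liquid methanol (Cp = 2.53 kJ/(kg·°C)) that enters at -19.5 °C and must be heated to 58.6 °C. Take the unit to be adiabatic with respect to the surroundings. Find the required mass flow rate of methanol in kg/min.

ṁ_c = 154 kg/min

Heat released by hot stream: Q = 164 × 0.920 × (425 − 223) = 30478 kJ/min
Energy balance on cold side (adiabatic exchanger): Q = ṁ_c·Cp_c·(T_c,out − T_c,in)
ṁ_c = 30478 / [2.53 × (58.6 − -19.5)] = 154.25 kg/min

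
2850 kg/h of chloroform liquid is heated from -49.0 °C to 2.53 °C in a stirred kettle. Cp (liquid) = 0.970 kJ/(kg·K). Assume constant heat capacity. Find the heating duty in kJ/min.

Q = 2370 kJ/min

Q = ṁ·Cp·ΔT = 2850 × 0.970 × (2.53 − -49.0) = 142450 kJ/h
Converting: 142450 / 3600 s = 39.571 kW
Heating duty = 2374.2 kJ/min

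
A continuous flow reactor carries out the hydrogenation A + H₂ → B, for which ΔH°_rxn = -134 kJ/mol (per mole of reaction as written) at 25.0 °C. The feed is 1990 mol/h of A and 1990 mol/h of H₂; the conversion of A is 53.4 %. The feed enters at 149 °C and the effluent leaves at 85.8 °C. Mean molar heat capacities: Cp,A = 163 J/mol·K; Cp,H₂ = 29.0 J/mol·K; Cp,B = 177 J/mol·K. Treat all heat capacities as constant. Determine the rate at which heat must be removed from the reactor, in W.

Extent of reaction ξ = 0.534 × 1990 = 1062.7 mol/h
Reaction term: ξ·ΔH°_rxn = 1062.7 × -134 = -142400 kJ/h
Sensible, feed 149→25 °C: -47378 kJ/h
Outlet flows (mol/h): A 927.34, H₂ 927.34, B 1062.7
Sensible, products 25→85.8 °C: 22261 kJ/h
Q = ΔH = -167510 kJ/h = -46.531 kW
Heat removed = 46531 W

Q_out = 46500 W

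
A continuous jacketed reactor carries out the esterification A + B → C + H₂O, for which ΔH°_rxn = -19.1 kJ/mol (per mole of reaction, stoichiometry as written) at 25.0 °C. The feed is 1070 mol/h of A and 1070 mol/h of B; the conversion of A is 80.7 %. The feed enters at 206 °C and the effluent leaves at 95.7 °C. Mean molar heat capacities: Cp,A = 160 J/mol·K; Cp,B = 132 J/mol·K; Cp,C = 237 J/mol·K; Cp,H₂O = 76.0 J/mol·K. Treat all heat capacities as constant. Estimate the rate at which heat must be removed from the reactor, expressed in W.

Q_out = 13800 W

Extent of reaction ξ = 0.807 × 1070 = 863.49 mol/h
Reaction term: ξ·ΔH°_rxn = 863.49 × -19.1 = -16493 kJ/h
Sensible, feed 206→25 °C: -56552 kJ/h
Outlet flows (mol/h): A 206.51, B 206.51, C 863.49, H₂O 863.49
Sensible, products 25→95.7 °C: 23372 kJ/h
Q = ΔH = -49673 kJ/h = -13.798 kW
Heat removed = 13798 W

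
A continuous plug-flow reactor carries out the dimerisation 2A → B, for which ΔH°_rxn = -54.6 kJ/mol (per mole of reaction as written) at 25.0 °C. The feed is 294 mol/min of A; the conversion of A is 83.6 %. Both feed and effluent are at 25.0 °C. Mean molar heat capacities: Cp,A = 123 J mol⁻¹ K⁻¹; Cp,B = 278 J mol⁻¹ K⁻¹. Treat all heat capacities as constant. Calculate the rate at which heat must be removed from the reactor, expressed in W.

Extent of reaction ξ = 0.836 × 294 / 2 = 122.89 mol/min
Reaction term: ξ·ΔH°_rxn = 122.89 × -54.6 = -6709.9 kJ/min
Q = ΔH = -6709.9 kJ/min = -111.83 kW
Heat removed = 111830 W

Q_out = 112000 W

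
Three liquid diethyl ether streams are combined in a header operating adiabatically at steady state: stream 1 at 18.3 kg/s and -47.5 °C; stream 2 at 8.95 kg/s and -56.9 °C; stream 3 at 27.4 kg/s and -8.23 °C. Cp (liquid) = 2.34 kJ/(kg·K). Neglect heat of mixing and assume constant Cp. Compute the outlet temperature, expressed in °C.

T_out = -29.4 °C

Adiabatic, steady state ⇒ Σ ṁᵢCp,ᵢ(T_out − Tᵢ) = 0
T_out = Σ ṁᵢCp,ᵢTᵢ / Σ ṁᵢCp,ᵢ
      = -3753.4 / 127.88 = -29.351 °C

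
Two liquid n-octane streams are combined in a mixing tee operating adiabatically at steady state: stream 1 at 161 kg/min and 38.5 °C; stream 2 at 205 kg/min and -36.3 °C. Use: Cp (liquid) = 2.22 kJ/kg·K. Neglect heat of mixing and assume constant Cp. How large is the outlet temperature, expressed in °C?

No heat crosses the boundary, so H_out = H_in.
T_out = Σ ṁᵢCp,ᵢTᵢ / Σ ṁᵢCp,ᵢ
      = -2759.5 / 812.52 = -3.3962 °C

T_out = -3.40 °C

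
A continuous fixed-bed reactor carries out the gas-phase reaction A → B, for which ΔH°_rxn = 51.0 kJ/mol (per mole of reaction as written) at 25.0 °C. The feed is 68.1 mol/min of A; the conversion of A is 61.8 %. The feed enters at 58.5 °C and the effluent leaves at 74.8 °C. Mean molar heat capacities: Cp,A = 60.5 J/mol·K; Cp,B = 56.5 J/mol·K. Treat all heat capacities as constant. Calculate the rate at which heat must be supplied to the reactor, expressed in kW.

Q_in = 36.8 kW

Extent of reaction ξ = 0.618 × 68.1 = 42.086 mol/min
Reaction term: ξ·ΔH°_rxn = 42.086 × 51.0 = 2146.4 kJ/min
Sensible, feed 58.5→25 °C: -138.02 kJ/min
Outlet flows (mol/min): A 26.014, B 42.086
Sensible, products 25→74.8 °C: 196.79 kJ/min
Q = ΔH = 2205.1 kJ/min = 36.752 kW
Heat supplied = 36.752 kW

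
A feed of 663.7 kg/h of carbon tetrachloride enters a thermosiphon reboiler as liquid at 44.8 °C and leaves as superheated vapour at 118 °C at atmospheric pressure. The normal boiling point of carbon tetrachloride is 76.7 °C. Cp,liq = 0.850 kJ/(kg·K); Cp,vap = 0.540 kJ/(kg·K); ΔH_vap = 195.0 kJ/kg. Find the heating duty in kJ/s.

liquid 44.8→76.7 °C: 27.115 kJ/kg
vaporisation at 76.7 °C: 195 kJ/kg
vapour 76.7→118 °C: 22.302 kJ/kg
Δh = 27.115 + 195 + 22.302 = 244.42 kJ/kg
Q = ṁ·Δh = 663.7 kg/h × 244.42 kJ/kg = 162220 kJ/h
|Q| = 45.061 kW

Q = 45.1 kJ/s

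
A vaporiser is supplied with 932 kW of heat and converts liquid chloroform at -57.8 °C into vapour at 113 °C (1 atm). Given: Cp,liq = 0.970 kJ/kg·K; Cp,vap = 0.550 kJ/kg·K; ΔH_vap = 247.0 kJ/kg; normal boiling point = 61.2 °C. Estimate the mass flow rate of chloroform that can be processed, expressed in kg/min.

ṁ = 143 kg/min

Δh = 0.970×(61.2−-57.8) + 247.0 + 0.550×(113−61.2) = 390.92 kJ/kg
Q = 932 kW = 932 kJ/s = 55920 kJ/min
ṁ = Q/Δh = 55920 / 390.92 = 143.05 kg/min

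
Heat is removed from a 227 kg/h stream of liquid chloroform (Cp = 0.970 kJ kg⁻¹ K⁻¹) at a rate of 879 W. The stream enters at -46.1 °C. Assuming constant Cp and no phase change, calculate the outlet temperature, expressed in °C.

T_out = -60.5 °C

Q = 879 W = 3164.4 kJ/h
ΔT = Q/(ṁ·Cp) = 3164.4/(227×0.970) = 14.371 K
T_out = -46.1 − 14.371 = -60.471 °C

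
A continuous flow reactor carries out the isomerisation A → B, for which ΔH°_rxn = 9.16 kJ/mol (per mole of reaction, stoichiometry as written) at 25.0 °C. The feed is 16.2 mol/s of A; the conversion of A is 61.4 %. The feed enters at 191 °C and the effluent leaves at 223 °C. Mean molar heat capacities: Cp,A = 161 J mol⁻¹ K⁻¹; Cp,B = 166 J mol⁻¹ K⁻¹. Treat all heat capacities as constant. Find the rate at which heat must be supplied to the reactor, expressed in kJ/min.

Extent of reaction ξ = 0.614 × 16.2 = 9.9468 mol/s
Reaction term: ξ·ΔH°_rxn = 9.9468 × 9.16 = 91.113 kJ/s
Sensible, feed 191→25 °C: -432.96 kJ/s
Outlet flows (mol/s): A 6.2532, B 9.9468
Sensible, products 25→223 °C: 526.27 kJ/s
Q = ΔH = 184.42 kJ/s = 184.42 kW
Heat supplied = 11065 kJ/min

Q_in = 11100 kJ/min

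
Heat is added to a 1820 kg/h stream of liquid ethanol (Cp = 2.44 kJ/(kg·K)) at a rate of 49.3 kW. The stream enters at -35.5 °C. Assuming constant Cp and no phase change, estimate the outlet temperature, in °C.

Q = 49.3 kW = 177480 kJ/h
ΔT = Q/(ṁ·Cp) = 177480/(1820×2.44) = 39.966 K
T_out = -35.5 + 39.966 = 4.4658 °C

T_out = 4.47 °C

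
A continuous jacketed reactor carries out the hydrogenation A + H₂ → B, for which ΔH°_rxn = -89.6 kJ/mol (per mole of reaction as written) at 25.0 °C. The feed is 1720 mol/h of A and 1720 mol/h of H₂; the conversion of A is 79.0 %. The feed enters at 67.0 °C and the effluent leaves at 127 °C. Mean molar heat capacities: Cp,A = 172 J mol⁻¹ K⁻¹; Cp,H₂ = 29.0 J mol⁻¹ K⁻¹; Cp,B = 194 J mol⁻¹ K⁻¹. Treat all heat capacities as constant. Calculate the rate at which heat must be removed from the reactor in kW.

Q_out = 28.3 kW

Extent of reaction ξ = 0.790 × 1720 = 1358.8 mol/h
Reaction term: ξ·ΔH°_rxn = 1358.8 × -89.6 = -121750 kJ/h
Sensible, feed 67.0→25 °C: -14520 kJ/h
Outlet flows (mol/h): A 361.2, H₂ 361.2, B 1358.8
Sensible, products 25→127 °C: 34293 kJ/h
Q = ΔH = -101980 kJ/h = -28.327 kW
Heat removed = 28.327 kW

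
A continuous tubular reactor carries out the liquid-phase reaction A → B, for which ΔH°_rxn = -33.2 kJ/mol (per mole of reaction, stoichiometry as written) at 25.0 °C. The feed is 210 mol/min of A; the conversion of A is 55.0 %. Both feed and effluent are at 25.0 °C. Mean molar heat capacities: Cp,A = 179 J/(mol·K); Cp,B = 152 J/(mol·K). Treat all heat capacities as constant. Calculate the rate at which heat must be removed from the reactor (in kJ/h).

Q_out = 230000 kJ/h

Extent of reaction ξ = 0.550 × 210 = 115.5 mol/min
Reaction term: ξ·ΔH°_rxn = 115.5 × -33.2 = -3834.6 kJ/min
Q = ΔH = -3834.6 kJ/min = -63.91 kW
Heat removed = 230080 kJ/h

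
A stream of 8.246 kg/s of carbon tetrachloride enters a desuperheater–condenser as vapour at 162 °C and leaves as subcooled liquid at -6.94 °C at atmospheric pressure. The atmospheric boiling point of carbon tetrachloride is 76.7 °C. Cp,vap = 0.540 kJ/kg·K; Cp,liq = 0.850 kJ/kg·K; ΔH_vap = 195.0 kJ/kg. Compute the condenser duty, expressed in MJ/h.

Q_c = 9270 MJ/h

vapour 162→76.7 °C: -46.062 kJ/kg
condensation at 76.7 °C: -195 kJ/kg
liquid 76.7→-6.94 °C: -71.094 kJ/kg
Δh = -46.062 + -195 + -71.094 = -312.16 kJ/kg
Q = ṁ·Δh = 8.246 kg/s × -312.16 kJ/kg = -2574 kJ/s
|Q| = 2574 kW = 9266.5 MJ/h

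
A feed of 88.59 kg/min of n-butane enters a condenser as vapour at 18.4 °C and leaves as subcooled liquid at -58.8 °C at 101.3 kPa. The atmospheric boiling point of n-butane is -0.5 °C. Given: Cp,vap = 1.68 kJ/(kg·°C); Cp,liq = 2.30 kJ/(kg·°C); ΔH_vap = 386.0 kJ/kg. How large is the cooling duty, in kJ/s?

vapour 18.4→-0.5 °C: -31.752 kJ/kg
condensation at -0.5 °C: -386 kJ/kg
liquid -0.5→-58.8 °C: -134.09 kJ/kg
Δh = -31.752 + -386 + -134.09 = -551.84 kJ/kg
Q = ṁ·Δh = 88.59 kg/min × -551.84 kJ/kg = -48888 kJ/min
|Q| = 814.79 kW

Q_c = 815 kJ/s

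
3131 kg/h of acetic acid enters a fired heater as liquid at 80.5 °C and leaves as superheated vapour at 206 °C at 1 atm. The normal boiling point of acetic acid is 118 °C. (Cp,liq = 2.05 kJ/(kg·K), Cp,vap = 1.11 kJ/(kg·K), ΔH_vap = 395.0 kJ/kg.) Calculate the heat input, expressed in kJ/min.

Q = 29700 kJ/min

liquid 80.5→118 °C: 76.875 kJ/kg
vaporisation at 118 °C: 395 kJ/kg
vapour 118→206 °C: 97.68 kJ/kg
Δh = 76.875 + 395 + 97.68 = 569.56 kJ/kg
Q = ṁ·Δh = 3131 kg/h × 569.56 kJ/kg = 1.7833e+06 kJ/h
|Q| = 495.35 kW = 29721 kJ/min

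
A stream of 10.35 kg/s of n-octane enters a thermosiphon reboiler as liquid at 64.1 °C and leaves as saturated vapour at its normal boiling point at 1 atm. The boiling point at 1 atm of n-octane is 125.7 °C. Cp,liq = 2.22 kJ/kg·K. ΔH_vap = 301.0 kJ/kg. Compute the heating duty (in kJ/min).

liquid 64.1→125.7 °C: 136.75 kJ/kg
vaporisation at 125.7 °C: 301 kJ/kg
Δh = 136.75 + 301 = 437.75 kJ/kg
Q = ṁ·Δh = 10.35 kg/s × 437.75 kJ/kg = 4530.7 kJ/s
|Q| = 4530.7 kW = 271840 kJ/min

Q = 272000 kJ/min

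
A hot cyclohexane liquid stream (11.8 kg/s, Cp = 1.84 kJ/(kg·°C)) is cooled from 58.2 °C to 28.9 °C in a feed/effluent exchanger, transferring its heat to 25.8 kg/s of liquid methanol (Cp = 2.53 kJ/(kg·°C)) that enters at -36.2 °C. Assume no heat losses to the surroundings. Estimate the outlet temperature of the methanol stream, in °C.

Heat released by hot stream: Q = 11.8 × 1.84 × (58.2 − 28.9) = 636.16 kJ/s
Energy balance on cold side (adiabatic exchanger): Q = ṁ_c·Cp_c·(T_c,out − T_c,in)
T_c,out = -36.2 + 636.16/(25.8 × 2.53) = -26.454 °C

T_c,out = -26.5 °C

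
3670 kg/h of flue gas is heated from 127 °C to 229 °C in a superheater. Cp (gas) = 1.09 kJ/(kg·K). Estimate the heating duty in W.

Q = ṁ·Cp·ΔT = 3670 × 1.09 × (229 − 127) = 408030 kJ/h
Converting: 408030 / 3600 s = 113.34 kW
Heating duty = 113340 W

Q = 113000 W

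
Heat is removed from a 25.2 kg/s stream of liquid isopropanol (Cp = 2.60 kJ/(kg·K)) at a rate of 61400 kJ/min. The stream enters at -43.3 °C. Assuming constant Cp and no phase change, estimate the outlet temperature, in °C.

Q = 61400 kJ/min = 1023.3 kJ/s
ΔT = Q/(ṁ·Cp) = 1023.3/(25.2×2.60) = 15.619 K
T_out = -43.3 − 15.619 = -58.919 °C

T_out = -58.9 °C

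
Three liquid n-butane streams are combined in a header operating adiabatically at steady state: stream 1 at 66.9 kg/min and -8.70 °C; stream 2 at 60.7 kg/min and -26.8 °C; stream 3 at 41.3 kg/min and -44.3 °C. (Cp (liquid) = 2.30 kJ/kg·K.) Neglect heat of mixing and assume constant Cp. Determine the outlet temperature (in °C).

Adiabatic, steady state ⇒ Σ ṁᵢCp,ᵢ(T_out − Tᵢ) = 0
Σ ṁᵢCp,ᵢTᵢ = 66.9×2.30×-8.70 + 60.7×2.30×-26.8 + 41.3×2.30×-44.3 = -9288.3
Σ ṁᵢCp,ᵢ = 66.9×2.30 + 60.7×2.30 + 41.3×2.30 = 388.47
T_out = -9288.3 / 388.47 = -23.91 °C

T_out = -23.9 °C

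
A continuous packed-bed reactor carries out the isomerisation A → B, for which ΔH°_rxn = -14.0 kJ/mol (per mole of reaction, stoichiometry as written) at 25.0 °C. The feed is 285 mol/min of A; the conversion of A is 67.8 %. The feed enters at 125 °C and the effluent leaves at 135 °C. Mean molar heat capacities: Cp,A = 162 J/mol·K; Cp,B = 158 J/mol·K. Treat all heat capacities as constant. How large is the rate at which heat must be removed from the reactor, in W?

Extent of reaction ξ = 0.678 × 285 = 193.23 mol/min
Reaction term: ξ·ΔH°_rxn = 193.23 × -14.0 = -2705.2 kJ/min
Sensible, feed 125→25 °C: -4617 kJ/min
Outlet flows (mol/min): A 91.77, B 193.23
Sensible, products 25→135 °C: 4993.7 kJ/min
Q = ΔH = -2328.5 kJ/min = -38.809 kW
Heat removed = 38809 W

Q_out = 38800 W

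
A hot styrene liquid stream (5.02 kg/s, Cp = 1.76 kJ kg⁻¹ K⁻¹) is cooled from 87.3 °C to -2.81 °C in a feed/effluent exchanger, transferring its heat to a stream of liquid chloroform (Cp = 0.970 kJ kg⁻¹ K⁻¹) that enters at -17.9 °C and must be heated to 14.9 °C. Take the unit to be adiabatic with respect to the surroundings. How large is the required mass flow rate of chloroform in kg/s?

Heat released by hot stream: Q = 5.02 × 1.76 × (87.3 − -2.81) = 796.14 kJ/s
Energy balance on cold side (adiabatic exchanger): Q = ṁ_c·Cp_c·(T_c,out − T_c,in)
ṁ_c = 796.14 / [0.970 × (14.9 − -17.9)] = 25.023 kg/s

ṁ_c = 25.0 kg/s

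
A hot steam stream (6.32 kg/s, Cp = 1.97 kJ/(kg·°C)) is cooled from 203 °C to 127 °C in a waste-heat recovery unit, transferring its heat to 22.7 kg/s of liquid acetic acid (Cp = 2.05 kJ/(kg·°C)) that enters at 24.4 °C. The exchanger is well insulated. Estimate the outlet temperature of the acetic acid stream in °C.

T_c,out = 44.7 °C

Heat released by hot stream: Q = 6.32 × 1.97 × (203 − 127) = 946.23 kJ/s
Energy balance on cold side (adiabatic exchanger): Q = ṁ_c·Cp_c·(T_c,out − T_c,in)
T_c,out = 24.4 + 946.23/(22.7 × 2.05) = 44.734 °C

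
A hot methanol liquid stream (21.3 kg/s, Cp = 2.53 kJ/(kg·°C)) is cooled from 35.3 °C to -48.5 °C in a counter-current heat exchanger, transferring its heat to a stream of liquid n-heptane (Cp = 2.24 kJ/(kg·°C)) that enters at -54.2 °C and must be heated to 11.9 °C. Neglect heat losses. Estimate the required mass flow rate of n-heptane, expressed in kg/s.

Heat released by hot stream: Q = 21.3 × 2.53 × (35.3 − -48.5) = 4515.9 kJ/s
Energy balance on cold side (adiabatic exchanger): Q = ṁ_c·Cp_c·(T_c,out − T_c,in)
ṁ_c = 4515.9 / [2.24 × (11.9 − -54.2)] = 30.5 kg/s

ṁ_c = 30.5 kg/s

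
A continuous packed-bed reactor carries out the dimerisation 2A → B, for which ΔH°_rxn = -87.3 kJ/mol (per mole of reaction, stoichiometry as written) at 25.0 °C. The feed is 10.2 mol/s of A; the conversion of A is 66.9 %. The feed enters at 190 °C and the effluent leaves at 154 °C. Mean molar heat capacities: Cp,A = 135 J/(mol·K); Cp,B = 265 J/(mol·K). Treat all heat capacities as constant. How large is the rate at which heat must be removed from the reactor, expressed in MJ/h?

Extent of reaction ξ = 0.669 × 10.2 / 2 = 3.4119 mol/s
Reaction term: ξ·ΔH°_rxn = 3.4119 × -87.3 = -297.86 kJ/s
Sensible, feed 190→25 °C: -227.21 kJ/s
Outlet flows (mol/s): A 3.3762, B 3.4119
Sensible, products 25→154 °C: 175.43 kJ/s
Q = ΔH = -349.63 kJ/s = -349.63 kW
Heat removed = 1258.7 MJ/h

Q_out = 1260 MJ/h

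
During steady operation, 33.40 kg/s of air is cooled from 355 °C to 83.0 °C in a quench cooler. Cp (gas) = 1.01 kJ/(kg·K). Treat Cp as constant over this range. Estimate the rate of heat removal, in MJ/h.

Q_c = 33000 MJ/h

Q = ṁ·Cp·ΔT = 33.40 × 1.01 × (83.0 − 355) = -9175.6 kJ/s
Cooling duty = 33032 MJ/h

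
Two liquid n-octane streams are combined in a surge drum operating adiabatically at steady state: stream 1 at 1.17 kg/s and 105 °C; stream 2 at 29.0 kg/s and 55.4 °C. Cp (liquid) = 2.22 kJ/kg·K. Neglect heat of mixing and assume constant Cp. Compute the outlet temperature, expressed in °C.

T_out = 57.3 °C

Adiabatic, steady state ⇒ Σ ṁᵢCp,ᵢ(T_out − Tᵢ) = 0
T_out = Σ ṁᵢCp,ᵢTᵢ / Σ ṁᵢCp,ᵢ
      = 3839.4 / 66.977 = 57.324 °C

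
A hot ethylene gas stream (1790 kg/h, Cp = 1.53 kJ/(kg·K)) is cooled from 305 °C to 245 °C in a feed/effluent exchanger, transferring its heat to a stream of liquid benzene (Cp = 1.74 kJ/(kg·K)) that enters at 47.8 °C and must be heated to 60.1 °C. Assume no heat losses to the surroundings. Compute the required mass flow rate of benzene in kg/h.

Heat released by hot stream: Q = 1790 × 1.53 × (305 − 245) = 164320 kJ/h
Energy balance on cold side (adiabatic exchanger): Q = ṁ_c·Cp_c·(T_c,out − T_c,in)
ṁ_c = 164320 / [1.74 × (60.1 − 47.8)] = 7677.9 kg/h

ṁ_c = 7680 kg/h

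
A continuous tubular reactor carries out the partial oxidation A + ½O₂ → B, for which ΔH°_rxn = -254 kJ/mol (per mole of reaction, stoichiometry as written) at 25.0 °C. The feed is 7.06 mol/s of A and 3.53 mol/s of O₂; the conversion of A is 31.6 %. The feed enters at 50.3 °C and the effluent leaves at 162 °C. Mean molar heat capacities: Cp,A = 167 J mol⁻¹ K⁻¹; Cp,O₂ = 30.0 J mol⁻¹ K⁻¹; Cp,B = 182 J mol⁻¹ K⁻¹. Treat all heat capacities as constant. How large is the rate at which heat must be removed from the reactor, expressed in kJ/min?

Extent of reaction ξ = 0.316 × 7.06 = 2.231 mol/s
Reaction term: ξ·ΔH°_rxn = 2.231 × -254 = -566.66 kJ/s
Sensible, feed 50.3→25 °C: -32.508 kJ/s
Outlet flows (mol/s): A 4.829, O₂ 2.4145, B 2.231
Sensible, products 25→162 °C: 176.03 kJ/s
Q = ΔH = -423.14 kJ/s = -423.14 kW
Heat removed = 25388 kJ/min

Q_out = 25400 kJ/min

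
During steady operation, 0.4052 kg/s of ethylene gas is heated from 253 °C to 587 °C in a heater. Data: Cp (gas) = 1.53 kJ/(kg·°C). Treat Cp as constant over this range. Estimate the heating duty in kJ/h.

Q = 745000 kJ/h

Q = ṁ·Cp·ΔT = 0.4052 × 1.53 × (587 − 253) = 207.07 kJ/s
Heating duty = 745440 kJ/h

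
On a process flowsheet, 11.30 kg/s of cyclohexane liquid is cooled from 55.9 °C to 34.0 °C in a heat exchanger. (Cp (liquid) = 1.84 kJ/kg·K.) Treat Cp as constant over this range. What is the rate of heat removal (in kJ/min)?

Q = ṁ·Cp·ΔT = 11.30 × 1.84 × (34.0 − 55.9) = -455.34 kJ/s
Cooling duty = 27321 kJ/min

Q_c = 27300 kJ/min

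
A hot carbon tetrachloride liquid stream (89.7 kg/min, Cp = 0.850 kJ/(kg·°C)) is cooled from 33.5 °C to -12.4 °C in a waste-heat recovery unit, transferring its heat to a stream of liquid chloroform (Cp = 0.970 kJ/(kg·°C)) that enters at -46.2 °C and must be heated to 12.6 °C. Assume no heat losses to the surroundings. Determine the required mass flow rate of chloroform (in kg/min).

ṁ_c = 61.4 kg/min

Heat released by hot stream: Q = 89.7 × 0.850 × (33.5 − -12.4) = 3499.6 kJ/min
Energy balance on cold side (adiabatic exchanger): Q = ṁ_c·Cp_c·(T_c,out − T_c,in)
ṁ_c = 3499.6 / [0.970 × (12.6 − -46.2)] = 61.359 kg/min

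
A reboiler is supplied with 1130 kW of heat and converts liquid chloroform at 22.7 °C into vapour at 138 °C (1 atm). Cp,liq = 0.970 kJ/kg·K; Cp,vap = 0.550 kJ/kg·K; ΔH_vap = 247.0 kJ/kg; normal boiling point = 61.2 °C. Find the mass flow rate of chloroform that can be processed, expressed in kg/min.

ṁ = 208 kg/min

Δh = 0.970×(61.2−22.7) + 247.0 + 0.550×(138−61.2) = 326.59 kJ/kg
Q = 1130 kW = 1130 kJ/s = 67800 kJ/min
ṁ = Q/Δh = 67800 / 326.59 = 207.6 kg/min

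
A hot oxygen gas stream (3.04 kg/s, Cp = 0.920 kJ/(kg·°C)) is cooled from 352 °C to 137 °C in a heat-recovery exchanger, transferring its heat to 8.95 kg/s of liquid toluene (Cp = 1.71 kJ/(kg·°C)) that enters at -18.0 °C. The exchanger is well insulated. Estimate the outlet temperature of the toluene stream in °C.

Heat released by hot stream: Q = 3.04 × 0.920 × (352 − 137) = 601.31 kJ/s
Energy balance on cold side (adiabatic exchanger): Q = ṁ_c·Cp_c·(T_c,out − T_c,in)
T_c,out = -18.0 + 601.31/(8.95 × 1.71) = 21.29 °C

T_c,out = 21.3 °C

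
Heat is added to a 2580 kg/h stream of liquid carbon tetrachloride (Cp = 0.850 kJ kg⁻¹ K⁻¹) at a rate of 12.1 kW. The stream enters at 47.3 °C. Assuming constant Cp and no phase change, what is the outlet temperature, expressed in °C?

T_out = 67.2 °C

Q = 12.1 kW = 43560 kJ/h
ΔT = Q/(ṁ·Cp) = 43560/(2580×0.850) = 19.863 K
T_out = 47.3 + 19.863 = 67.163 °C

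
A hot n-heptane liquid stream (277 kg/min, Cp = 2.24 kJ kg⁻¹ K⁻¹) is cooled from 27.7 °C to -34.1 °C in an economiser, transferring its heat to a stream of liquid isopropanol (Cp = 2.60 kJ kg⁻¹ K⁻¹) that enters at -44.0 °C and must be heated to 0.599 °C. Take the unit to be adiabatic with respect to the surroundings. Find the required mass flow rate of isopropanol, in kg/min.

Heat released by hot stream: Q = 277 × 2.24 × (27.7 − -34.1) = 38346 kJ/min
Energy balance on cold side (adiabatic exchanger): Q = ṁ_c·Cp_c·(T_c,out − T_c,in)
ṁ_c = 38346 / [2.60 × (0.599 − -44.0)] = 330.69 kg/min

ṁ_c = 331 kg/min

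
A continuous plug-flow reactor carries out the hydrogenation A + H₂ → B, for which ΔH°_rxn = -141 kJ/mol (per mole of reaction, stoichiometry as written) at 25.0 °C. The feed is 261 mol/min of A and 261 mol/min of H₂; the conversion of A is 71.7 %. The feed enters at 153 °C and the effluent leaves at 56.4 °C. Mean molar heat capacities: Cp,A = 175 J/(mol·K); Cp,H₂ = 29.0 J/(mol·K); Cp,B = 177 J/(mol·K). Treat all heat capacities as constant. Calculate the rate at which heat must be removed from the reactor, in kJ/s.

Q_out = 528 kJ/s

Extent of reaction ξ = 0.717 × 261 = 187.14 mol/min
Reaction term: ξ·ΔH°_rxn = 187.14 × -141 = -26386 kJ/min
Sensible, feed 153→25 °C: -6815.2 kJ/min
Outlet flows (mol/min): A 73.863, H₂ 73.863, B 187.14
Sensible, products 25→56.4 °C: 1513.2 kJ/min
Q = ΔH = -31688 kJ/min = -528.14 kW
Heat removed = 528.14 kJ/s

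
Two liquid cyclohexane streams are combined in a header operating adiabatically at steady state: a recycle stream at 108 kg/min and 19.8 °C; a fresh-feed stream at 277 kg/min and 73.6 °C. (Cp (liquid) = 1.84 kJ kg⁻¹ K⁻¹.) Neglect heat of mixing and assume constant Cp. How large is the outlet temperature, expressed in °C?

Adiabatic, steady state ⇒ Σ ṁᵢCp,ᵢ(T_out − Tᵢ) = 0
T_out = Σ ṁᵢCp,ᵢTᵢ / Σ ṁᵢCp,ᵢ
      = 41447 / 708.4 = 58.508 °C

T_out = 58.5 °C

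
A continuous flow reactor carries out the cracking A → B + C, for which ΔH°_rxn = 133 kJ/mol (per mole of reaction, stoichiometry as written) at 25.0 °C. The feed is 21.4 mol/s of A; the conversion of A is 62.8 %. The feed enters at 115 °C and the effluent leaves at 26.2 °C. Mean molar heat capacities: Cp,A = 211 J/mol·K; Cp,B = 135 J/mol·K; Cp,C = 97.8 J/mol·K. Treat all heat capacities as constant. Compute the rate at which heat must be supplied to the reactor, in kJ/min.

Q_in = 83200 kJ/min

Extent of reaction ξ = 0.628 × 21.4 = 13.439 mol/s
Reaction term: ξ·ΔH°_rxn = 13.439 × 133 = 1787.4 kJ/s
Sensible, feed 115→25 °C: -406.39 kJ/s
Outlet flows (mol/s): A 7.9608, B 13.439, C 13.439
Sensible, products 25→26.2 °C: 5.77 kJ/s
Q = ΔH = 1386.8 kJ/s = 1386.8 kW
Heat supplied = 83208 kJ/min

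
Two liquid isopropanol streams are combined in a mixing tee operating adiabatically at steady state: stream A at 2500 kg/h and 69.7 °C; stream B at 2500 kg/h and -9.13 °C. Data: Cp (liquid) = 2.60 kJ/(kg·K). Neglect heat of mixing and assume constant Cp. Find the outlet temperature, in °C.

Energy balance with Q = 0: Σ ṁᵢCp,ᵢ(T_out − Tᵢ) = 0
Σ ṁᵢCp,ᵢTᵢ = 2500×2.60×69.7 + 2500×2.60×-9.13 = 393700
Σ ṁᵢCp,ᵢ = 2500×2.60 + 2500×2.60 = 13000
T_out = 393700 / 13000 = 30.285 °C

T_out = 30.3 °C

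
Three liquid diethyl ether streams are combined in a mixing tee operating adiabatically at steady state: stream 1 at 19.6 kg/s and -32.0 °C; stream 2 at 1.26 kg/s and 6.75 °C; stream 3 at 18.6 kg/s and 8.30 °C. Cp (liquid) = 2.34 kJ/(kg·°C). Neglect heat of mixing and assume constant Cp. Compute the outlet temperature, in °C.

Energy balance with Q = 0: Σ ṁᵢCp,ᵢ(T_out − Tᵢ) = 0
Σ ṁᵢCp,ᵢTᵢ = 19.6×2.34×-32.0 + 1.26×2.34×6.75 + 18.6×2.34×8.30 = -1086.5
Σ ṁᵢCp,ᵢ = 19.6×2.34 + 1.26×2.34 + 18.6×2.34 = 92.336
T_out = -1086.5 / 92.336 = -11.767 °C

T_out = -11.8 °C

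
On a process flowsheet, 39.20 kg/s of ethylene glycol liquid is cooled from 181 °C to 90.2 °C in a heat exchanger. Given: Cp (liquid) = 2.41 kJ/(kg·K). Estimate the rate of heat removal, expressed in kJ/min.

Q = ṁ·Cp·ΔT = 39.20 × 2.41 × (90.2 − 181) = -8578.1 kJ/s
Cooling duty = 514680 kJ/min

Q_c = 515000 kJ/min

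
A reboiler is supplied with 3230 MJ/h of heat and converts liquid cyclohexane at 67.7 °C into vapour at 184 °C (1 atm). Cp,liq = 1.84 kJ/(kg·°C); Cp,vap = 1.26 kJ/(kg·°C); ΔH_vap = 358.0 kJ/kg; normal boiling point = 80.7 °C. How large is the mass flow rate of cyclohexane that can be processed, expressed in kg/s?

ṁ = 1.75 kg/s

Δh = 1.84×(80.7−67.7) + 358.0 + 1.26×(184−80.7) = 512.08 kJ/kg
Q = 3230 MJ/h = 897.22 kJ/s = 897.22 kJ/s
ṁ = Q/Δh = 897.22 / 512.08 = 1.7521 kg/s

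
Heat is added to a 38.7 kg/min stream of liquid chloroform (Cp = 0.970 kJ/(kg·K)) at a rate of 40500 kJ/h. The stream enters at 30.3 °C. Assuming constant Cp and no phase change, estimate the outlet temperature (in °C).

T_out = 48.3 °C

Q = 40500 kJ/h = 675 kJ/min
ΔT = Q/(ṁ·Cp) = 675/(38.7×0.970) = 17.981 K
T_out = 30.3 + 17.981 = 48.281 °C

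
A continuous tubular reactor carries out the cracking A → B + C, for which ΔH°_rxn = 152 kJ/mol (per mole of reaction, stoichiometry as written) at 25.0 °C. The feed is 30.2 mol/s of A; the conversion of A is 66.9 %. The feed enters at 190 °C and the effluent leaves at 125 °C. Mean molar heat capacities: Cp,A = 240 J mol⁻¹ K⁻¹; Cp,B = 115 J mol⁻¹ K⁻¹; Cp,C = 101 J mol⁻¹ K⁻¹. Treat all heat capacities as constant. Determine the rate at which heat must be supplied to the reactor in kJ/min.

Q_in = 153000 kJ/min

Extent of reaction ξ = 0.669 × 30.2 = 20.204 mol/s
Reaction term: ξ·ΔH°_rxn = 20.204 × 152 = 3071 kJ/s
Sensible, feed 190→25 °C: -1195.9 kJ/s
Outlet flows (mol/s): A 9.9962, B 20.204, C 20.204
Sensible, products 25→125 °C: 676.31 kJ/s
Q = ΔH = 2551.4 kJ/s = 2551.4 kW
Heat supplied = 153080 kJ/min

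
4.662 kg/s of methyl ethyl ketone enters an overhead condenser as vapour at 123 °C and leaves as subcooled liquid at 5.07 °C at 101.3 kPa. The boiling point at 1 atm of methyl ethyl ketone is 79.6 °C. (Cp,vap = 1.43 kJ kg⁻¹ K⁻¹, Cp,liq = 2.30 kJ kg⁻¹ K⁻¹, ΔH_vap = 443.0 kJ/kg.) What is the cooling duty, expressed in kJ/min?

vapour 123→79.6 °C: -62.062 kJ/kg
condensation at 79.6 °C: -443 kJ/kg
liquid 79.6→5.07 °C: -171.42 kJ/kg
Δh = -62.062 + -443 + -171.42 = -676.48 kJ/kg
Q = ṁ·Δh = 4.662 kg/s × -676.48 kJ/kg = -3153.8 kJ/s
|Q| = 3153.8 kW = 189230 kJ/min

Q_c = 189000 kJ/min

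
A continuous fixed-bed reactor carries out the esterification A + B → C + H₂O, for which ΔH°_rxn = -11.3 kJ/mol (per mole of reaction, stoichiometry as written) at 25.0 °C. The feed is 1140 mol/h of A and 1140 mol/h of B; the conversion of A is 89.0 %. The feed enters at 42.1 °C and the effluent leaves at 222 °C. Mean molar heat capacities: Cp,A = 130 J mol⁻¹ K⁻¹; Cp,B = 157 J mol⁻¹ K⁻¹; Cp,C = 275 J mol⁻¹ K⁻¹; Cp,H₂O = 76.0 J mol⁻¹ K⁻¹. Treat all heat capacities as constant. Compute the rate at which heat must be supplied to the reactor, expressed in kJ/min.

Q_in = 1000 kJ/min

Extent of reaction ξ = 0.890 × 1140 = 1014.6 mol/h
Reaction term: ξ·ΔH°_rxn = 1014.6 × -11.3 = -11465 kJ/h
Sensible, feed 42.1→25 °C: -5594.8 kJ/h
Outlet flows (mol/h): A 125.4, B 125.4, C 1014.6, H₂O 1014.6
Sensible, products 25→222 °C: 77247 kJ/h
Q = ΔH = 60187 kJ/h = 16.719 kW
Heat supplied = 1003.1 kJ/min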